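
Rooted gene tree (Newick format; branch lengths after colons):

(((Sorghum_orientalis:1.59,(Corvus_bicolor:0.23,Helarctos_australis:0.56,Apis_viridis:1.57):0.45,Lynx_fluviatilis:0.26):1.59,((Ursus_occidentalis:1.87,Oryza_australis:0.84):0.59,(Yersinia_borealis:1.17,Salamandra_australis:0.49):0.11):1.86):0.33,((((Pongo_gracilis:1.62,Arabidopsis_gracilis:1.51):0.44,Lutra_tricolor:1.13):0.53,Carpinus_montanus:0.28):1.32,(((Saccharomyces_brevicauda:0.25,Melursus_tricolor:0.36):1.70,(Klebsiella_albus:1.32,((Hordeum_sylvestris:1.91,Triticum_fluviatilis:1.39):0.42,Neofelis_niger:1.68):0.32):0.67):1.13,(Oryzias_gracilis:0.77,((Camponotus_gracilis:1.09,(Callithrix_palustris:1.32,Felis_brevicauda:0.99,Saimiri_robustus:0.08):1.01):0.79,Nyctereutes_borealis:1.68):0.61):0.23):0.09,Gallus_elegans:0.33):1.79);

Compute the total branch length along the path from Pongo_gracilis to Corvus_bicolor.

8.30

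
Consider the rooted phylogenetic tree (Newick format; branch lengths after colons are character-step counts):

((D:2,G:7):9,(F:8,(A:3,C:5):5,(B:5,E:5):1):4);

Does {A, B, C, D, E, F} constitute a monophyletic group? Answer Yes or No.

No

The MRCA of the listed taxa is the root, so the smallest clade containing them is the whole tree.
That clade also contains G, which is not in the proposed group, so the group is not monophyletic.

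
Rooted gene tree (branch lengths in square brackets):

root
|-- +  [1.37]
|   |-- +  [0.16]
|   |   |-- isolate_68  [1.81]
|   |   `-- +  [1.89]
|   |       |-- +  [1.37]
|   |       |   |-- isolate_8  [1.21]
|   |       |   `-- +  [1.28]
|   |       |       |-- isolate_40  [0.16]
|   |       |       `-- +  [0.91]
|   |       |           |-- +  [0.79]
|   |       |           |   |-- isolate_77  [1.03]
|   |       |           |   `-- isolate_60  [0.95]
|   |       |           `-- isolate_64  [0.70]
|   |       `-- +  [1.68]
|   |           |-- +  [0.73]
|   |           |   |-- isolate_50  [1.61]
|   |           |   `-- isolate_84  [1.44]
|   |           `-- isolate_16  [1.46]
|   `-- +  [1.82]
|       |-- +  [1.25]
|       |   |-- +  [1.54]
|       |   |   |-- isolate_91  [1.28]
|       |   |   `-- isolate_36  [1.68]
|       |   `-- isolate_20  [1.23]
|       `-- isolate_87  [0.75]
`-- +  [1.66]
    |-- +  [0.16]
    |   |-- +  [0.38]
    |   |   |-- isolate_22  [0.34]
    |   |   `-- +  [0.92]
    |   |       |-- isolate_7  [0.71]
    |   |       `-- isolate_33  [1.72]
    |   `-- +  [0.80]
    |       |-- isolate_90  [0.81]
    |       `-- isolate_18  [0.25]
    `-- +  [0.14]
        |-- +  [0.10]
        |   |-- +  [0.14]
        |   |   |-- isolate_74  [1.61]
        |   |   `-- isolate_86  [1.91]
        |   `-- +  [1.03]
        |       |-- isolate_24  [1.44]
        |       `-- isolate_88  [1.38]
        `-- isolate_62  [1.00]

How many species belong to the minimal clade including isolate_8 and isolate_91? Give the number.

The MRCA of isolate_8 and isolate_91 is the node subtending ((isolate_68,((isolate_8,(isolate_40,((isolate_77,isolate_60),isolate_64))),((isolate_50,isolate_84),isolate_16))),(((isolate_91,isolate_36),isolate_20),isolate_87)).
That clade contains 13 terminal taxa: isolate_16, isolate_20, isolate_36, isolate_40, isolate_50, isolate_60, isolate_64, isolate_68, isolate_77, isolate_8, isolate_84, isolate_87, isolate_91.

13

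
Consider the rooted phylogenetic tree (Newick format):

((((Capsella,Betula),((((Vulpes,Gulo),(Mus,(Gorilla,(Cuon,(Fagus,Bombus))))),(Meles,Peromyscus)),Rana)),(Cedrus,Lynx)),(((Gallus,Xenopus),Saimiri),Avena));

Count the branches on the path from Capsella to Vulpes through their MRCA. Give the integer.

7

The MRCA of Capsella and Vulpes is the node subtending ((Capsella,Betula),((((Vulpes,Gulo),(Mus,(Gorilla,(Cuon,(Fagus,Bombus))))),(Meles,Peromyscus)),Rana)).
From Capsella up to that node: 2 branches. From Vulpes up to the same node: 5 branches. Total: 2 + 5 = 7.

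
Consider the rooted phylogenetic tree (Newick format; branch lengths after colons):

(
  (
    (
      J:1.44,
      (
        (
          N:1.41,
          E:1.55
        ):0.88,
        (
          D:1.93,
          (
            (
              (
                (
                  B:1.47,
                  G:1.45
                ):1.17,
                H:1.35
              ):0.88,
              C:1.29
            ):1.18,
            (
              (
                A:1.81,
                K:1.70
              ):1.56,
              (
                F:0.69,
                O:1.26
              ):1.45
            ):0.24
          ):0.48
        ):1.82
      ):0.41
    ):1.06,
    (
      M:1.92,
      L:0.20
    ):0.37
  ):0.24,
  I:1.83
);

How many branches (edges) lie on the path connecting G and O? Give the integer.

7

The MRCA of G and O is the node subtending ((((B,G),H),C),((A,K),(F,O))).
From G up to that node: 4 branches. From O up to the same node: 3 branches. Total: 4 + 3 = 7.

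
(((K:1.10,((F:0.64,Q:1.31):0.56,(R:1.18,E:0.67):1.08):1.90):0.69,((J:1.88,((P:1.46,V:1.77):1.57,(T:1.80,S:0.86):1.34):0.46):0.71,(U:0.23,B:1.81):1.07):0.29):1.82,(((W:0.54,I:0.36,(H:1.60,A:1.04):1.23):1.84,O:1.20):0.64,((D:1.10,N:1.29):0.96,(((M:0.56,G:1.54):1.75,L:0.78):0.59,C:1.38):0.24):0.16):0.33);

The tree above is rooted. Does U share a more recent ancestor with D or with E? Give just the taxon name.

E

The MRCA of U and E subtends ((K,((F,Q),(R,E))),((J,((P,V),(T,S))),(U,B))) (12 taxa).
The MRCA of U and D is the root, subtending the entire tree (23 taxa).
The first is nested inside the second, so U shares a more recent common ancestor with E.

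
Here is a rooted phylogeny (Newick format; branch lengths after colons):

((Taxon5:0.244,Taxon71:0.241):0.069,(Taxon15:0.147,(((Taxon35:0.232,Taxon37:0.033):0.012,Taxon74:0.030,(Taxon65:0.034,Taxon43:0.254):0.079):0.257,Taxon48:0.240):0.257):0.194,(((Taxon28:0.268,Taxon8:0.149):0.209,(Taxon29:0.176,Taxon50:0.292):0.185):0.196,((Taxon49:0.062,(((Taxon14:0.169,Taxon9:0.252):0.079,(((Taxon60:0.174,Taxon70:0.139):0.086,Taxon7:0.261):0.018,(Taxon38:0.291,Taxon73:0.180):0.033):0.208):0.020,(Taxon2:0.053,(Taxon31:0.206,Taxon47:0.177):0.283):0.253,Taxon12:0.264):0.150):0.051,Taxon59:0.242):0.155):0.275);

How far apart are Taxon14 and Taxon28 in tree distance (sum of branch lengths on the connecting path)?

1.297

The path runs Taxon14 → … → MRCA → … → Taxon28; the MRCA is the node subtending (((Taxon28,Taxon8),(Taxon29,Taxon50)),((Taxon49,(((Taxon14,Taxon9),(((Taxon60,Taxon70),Taxon7),(Taxon38,Taxon73))),(Taxon2,(Taxon31,Taxon47)),Taxon12)),Taxon59)).
Branch lengths along that path: 0.169 + 0.079 + 0.020 + 0.150 + 0.051 + 0.155 + 0.196 + 0.209 + 0.268 = 1.297.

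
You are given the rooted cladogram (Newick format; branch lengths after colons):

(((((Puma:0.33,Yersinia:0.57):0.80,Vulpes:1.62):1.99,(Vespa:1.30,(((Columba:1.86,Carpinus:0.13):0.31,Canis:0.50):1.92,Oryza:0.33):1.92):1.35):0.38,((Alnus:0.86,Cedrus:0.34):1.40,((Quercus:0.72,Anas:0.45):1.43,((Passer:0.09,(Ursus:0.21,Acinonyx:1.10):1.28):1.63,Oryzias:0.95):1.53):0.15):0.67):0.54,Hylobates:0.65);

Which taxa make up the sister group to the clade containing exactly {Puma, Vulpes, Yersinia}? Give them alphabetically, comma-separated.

Canis, Carpinus, Columba, Oryza, Vespa

The clade containing exactly {Puma, Vulpes, Yersinia} attaches to the tree at the node subtending (((Puma,Yersinia),Vulpes),(Vespa,(((Columba,Carpinus),Canis),Oryza))).
The other lineage descending from that same node — the sister group — is (Vespa,(((Columba,Carpinus),Canis),Oryza)); its 5 tips in alphabetical order are the answer.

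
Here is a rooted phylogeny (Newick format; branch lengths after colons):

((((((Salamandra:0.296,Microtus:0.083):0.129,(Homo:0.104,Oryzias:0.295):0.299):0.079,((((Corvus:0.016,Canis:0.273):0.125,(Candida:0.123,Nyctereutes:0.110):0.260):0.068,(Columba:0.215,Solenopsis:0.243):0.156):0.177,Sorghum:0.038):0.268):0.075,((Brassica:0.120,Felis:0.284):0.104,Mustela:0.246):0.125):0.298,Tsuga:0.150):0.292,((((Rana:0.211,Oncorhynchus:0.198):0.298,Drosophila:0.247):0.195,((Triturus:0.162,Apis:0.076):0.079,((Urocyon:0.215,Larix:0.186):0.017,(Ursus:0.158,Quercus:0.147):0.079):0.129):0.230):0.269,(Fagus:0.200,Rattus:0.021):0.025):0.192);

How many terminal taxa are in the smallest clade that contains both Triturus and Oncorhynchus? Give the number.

The MRCA of Triturus and Oncorhynchus is the node subtending (((Rana,Oncorhynchus),Drosophila),((Triturus,Apis),((Urocyon,Larix),(Ursus,Quercus)))).
That clade contains 9 terminal taxa: Apis, Drosophila, Larix, Oncorhynchus, Quercus, Rana, Triturus, Urocyon, Ursus.

9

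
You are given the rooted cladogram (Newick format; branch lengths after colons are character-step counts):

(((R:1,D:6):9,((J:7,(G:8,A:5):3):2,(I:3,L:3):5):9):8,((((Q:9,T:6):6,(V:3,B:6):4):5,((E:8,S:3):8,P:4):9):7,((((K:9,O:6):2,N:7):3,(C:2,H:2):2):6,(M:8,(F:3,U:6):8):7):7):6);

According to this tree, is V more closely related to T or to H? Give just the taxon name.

The MRCA of V and T subtends ((Q,T),(V,B)) (4 taxa).
The MRCA of V and H subtends ((((Q,T),(V,B)),((E,S),P)),((((K,O),N),(C,H)),(M,(F,U)))) (15 taxa).
The first is nested inside the second, so V shares a more recent common ancestor with T.

T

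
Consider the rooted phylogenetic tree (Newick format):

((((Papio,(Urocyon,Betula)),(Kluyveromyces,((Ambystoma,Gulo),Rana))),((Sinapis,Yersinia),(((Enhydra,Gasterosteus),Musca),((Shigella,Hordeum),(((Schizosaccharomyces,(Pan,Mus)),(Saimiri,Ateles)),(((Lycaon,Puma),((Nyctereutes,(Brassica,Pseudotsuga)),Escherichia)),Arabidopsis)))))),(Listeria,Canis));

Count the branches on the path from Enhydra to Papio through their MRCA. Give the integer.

8

The MRCA of Enhydra and Papio is the node subtending (((Papio,(Urocyon,Betula)),(Kluyveromyces,((Ambystoma,Gulo),Rana))),((Sinapis,Yersinia),(((Enhydra,Gasterosteus),Musca),((Shigella,Hordeum),(((Schizosaccharomyces,(Pan,Mus)),(Saimiri,Ateles)),(((Lycaon,Puma),((Nyctereutes,(Brassica,Pseudotsuga)),Escherichia)),Arabidopsis)))))).
From Enhydra up to that node: 5 branches. From Papio up to the same node: 3 branches. Total: 5 + 3 = 8.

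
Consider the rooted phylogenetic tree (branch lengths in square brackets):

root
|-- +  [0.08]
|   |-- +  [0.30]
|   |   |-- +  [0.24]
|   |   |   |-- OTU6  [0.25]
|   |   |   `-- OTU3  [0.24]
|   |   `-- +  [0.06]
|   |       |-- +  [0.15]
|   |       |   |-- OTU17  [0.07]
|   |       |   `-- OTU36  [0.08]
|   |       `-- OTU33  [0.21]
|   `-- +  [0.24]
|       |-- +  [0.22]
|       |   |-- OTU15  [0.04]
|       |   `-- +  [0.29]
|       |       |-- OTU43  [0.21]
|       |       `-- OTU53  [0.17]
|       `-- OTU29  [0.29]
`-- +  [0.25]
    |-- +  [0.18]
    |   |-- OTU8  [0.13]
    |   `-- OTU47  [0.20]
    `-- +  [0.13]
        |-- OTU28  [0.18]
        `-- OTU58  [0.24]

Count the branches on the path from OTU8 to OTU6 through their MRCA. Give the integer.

7

The MRCA of OTU8 and OTU6 is the root of the tree.
From OTU8 up to that node: 3 branches. From OTU6 up to the same node: 4 branches. Total: 3 + 4 = 7.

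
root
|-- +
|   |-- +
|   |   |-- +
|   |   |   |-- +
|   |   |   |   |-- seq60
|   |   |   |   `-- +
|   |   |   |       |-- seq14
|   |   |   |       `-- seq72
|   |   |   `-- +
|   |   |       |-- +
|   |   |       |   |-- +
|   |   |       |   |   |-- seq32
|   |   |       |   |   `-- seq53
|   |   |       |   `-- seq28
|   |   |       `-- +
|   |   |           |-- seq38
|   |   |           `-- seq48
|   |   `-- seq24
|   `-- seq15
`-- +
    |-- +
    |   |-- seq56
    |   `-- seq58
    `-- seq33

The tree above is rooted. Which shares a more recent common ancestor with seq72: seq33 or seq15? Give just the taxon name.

seq15

The MRCA of seq72 and seq15 subtends ((((seq60,(seq14,seq72)),(((seq32,seq53),seq28),(seq38,seq48))),seq24),seq15) (10 taxa).
The MRCA of seq72 and seq33 is the root, subtending the entire tree (13 taxa).
The first is nested inside the second, so seq72 shares a more recent common ancestor with seq15.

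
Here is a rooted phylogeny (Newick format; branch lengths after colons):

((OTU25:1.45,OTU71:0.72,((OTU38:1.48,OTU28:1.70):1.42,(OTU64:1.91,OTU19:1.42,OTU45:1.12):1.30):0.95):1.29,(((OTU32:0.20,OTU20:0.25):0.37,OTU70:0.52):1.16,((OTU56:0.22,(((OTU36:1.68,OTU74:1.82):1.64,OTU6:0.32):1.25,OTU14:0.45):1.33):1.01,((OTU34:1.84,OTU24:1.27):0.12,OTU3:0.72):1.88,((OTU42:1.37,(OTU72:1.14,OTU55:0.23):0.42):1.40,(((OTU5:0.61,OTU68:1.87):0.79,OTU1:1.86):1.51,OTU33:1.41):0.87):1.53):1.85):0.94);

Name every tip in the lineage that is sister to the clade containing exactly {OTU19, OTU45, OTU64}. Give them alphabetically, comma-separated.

OTU28, OTU38

The clade containing exactly {OTU19, OTU45, OTU64} attaches to the tree at the node subtending ((OTU38,OTU28),(OTU64,OTU19,OTU45)).
The other lineage descending from that same node — the sister group — is (OTU38,OTU28); its 2 tips in alphabetical order are the answer.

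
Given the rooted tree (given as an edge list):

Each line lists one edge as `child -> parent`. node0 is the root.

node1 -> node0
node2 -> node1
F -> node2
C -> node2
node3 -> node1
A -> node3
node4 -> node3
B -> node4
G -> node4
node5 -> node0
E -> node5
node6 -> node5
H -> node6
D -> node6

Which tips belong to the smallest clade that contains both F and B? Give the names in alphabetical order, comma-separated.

A, B, C, F, G

Tracing F: it sits inside (F,C).
Tracing B: it sits inside (B,G).
The smallest clade enclosing both is ((F,C),(A,(B,G))); the answer is its 5 terminal taxa in alphabetical order.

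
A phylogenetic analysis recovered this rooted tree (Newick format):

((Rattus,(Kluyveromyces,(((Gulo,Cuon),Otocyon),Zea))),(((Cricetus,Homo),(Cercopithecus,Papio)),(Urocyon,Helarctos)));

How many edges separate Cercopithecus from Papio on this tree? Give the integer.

2

The MRCA of Cercopithecus and Papio is the node subtending (Cercopithecus,Papio).
From Cercopithecus up to that node: 1 branch. From Papio up to the same node: 1 branch. Total: 1 + 1 = 2.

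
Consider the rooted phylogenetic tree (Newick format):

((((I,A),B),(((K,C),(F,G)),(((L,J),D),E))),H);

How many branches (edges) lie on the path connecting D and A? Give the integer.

7

The MRCA of D and A is the node subtending (((I,A),B),(((K,C),(F,G)),(((L,J),D),E))).
From D up to that node: 4 branches. From A up to the same node: 3 branches. Total: 4 + 3 = 7.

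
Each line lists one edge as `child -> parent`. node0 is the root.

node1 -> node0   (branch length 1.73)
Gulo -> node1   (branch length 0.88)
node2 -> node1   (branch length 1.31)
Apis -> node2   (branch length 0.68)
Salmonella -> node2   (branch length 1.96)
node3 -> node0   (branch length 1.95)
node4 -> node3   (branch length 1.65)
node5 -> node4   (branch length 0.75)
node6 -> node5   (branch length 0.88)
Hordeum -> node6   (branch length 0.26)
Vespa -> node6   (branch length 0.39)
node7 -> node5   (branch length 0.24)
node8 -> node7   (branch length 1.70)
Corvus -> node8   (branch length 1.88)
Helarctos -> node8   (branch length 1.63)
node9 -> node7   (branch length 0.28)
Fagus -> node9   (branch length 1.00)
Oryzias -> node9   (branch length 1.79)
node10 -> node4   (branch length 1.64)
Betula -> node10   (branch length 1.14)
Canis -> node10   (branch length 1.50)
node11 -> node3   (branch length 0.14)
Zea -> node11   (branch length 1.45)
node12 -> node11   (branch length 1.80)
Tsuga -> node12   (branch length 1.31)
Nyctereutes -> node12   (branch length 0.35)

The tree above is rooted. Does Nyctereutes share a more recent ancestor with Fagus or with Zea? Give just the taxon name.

Zea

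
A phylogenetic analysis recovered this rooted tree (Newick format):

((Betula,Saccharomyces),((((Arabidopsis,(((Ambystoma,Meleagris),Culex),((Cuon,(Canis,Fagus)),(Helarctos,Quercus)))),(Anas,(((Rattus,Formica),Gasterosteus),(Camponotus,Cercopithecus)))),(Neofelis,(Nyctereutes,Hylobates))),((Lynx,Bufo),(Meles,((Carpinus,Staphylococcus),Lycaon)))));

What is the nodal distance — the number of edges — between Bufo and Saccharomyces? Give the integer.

The MRCA of Bufo and Saccharomyces is the root of the tree.
From Bufo up to that node: 4 branches. From Saccharomyces up to the same node: 2 branches. Total: 4 + 2 = 6.

6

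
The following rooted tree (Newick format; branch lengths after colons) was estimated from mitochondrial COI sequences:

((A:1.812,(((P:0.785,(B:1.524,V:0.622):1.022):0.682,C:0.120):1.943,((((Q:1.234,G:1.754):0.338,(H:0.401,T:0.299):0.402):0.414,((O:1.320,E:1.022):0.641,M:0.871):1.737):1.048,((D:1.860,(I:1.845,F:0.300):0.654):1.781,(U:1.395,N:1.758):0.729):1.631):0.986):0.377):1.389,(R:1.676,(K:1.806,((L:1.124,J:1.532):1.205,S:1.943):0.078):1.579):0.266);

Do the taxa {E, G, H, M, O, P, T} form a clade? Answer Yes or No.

No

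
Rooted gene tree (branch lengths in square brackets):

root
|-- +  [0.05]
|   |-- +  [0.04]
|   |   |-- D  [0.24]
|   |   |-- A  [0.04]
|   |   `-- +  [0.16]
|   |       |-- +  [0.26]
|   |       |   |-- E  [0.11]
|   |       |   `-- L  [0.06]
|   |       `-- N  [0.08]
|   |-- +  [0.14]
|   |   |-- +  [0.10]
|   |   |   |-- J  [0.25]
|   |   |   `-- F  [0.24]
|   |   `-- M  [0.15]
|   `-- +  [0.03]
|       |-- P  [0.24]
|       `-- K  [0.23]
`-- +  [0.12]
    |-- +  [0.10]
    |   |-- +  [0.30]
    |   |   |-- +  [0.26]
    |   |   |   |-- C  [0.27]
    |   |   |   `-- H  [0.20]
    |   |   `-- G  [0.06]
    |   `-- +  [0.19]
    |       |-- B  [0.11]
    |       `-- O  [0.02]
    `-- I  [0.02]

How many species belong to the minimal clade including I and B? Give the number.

The MRCA of I and B is the node subtending ((((C,H),G),(B,O)),I).
That clade contains 6 terminal taxa: B, C, G, H, I, O.

6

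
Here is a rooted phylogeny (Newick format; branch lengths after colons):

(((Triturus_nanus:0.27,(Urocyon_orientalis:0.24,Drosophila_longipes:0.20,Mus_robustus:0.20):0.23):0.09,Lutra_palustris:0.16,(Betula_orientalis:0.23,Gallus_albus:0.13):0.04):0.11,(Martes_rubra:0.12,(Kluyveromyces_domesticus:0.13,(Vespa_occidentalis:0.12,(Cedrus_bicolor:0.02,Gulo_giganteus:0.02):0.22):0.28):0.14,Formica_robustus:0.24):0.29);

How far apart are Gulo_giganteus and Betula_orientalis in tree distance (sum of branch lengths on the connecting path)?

The path runs Gulo_giganteus → … → MRCA → … → Betula_orientalis; the MRCA is the root of the tree.
Branch lengths along that path: 0.02 + 0.22 + 0.28 + 0.14 + 0.29 + 0.11 + 0.04 + 0.23 = 1.33.

1.33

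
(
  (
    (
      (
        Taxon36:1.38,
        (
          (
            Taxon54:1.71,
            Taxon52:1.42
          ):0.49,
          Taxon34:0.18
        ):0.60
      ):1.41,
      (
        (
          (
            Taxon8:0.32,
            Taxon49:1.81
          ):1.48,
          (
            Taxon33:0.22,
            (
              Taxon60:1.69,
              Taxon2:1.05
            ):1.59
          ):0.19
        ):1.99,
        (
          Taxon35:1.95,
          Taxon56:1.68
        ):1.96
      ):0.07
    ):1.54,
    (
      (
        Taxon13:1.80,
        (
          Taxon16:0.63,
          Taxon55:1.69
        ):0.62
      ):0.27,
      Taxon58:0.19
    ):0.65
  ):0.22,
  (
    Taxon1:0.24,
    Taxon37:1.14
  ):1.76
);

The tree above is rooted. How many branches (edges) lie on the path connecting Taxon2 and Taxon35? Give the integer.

The MRCA of Taxon2 and Taxon35 is the node subtending (((Taxon8,Taxon49),(Taxon33,(Taxon60,Taxon2))),(Taxon35,Taxon56)).
From Taxon2 up to that node: 4 branches. From Taxon35 up to the same node: 2 branches. Total: 4 + 2 = 6.

6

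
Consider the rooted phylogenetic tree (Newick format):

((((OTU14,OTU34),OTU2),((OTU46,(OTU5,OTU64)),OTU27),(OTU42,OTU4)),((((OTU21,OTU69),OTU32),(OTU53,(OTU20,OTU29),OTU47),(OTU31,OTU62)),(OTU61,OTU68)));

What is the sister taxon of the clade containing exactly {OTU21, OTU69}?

OTU32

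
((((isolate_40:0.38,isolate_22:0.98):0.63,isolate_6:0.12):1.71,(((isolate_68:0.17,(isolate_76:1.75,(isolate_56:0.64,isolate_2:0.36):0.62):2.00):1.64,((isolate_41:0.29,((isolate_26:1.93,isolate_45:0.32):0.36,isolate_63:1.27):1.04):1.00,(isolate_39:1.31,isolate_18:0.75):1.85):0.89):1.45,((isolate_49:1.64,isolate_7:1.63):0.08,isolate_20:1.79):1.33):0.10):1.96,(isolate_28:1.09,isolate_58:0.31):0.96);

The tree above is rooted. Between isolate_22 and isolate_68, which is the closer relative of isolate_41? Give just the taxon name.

isolate_68

The MRCA of isolate_41 and isolate_68 subtends ((isolate_68,(isolate_76,(isolate_56,isolate_2))),((isolate_41,((isolate_26,isolate_45),isolate_63)),(isolate_39,isolate_18))) (10 taxa).
The MRCA of isolate_41 and isolate_22 subtends (((isolate_40,isolate_22),isolate_6),(((isolate_68,(isolate_76,(isolate_56,isolate_2))),((isolate_41,((isolate_26,isolate_45),isolate_63)),(isolate_39,isolate_18))),((isolate_49,isolate_7),isolate_20))) (16 taxa).
The first is nested inside the second, so isolate_41 shares a more recent common ancestor with isolate_68.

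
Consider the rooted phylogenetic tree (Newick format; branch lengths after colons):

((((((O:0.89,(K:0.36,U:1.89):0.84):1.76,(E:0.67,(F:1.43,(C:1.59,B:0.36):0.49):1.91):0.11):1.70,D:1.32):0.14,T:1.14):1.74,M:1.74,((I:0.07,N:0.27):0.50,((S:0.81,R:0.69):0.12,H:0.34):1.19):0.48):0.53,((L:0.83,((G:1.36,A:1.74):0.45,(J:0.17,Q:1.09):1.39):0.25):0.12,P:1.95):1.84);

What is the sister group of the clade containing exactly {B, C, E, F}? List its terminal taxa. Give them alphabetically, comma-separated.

K, O, U

The clade containing exactly {B, C, E, F} attaches to the tree at the node subtending ((O,(K,U)),(E,(F,(C,B)))).
The other lineage descending from that same node — the sister group — is (O,(K,U)); its 3 tips in alphabetical order are the answer.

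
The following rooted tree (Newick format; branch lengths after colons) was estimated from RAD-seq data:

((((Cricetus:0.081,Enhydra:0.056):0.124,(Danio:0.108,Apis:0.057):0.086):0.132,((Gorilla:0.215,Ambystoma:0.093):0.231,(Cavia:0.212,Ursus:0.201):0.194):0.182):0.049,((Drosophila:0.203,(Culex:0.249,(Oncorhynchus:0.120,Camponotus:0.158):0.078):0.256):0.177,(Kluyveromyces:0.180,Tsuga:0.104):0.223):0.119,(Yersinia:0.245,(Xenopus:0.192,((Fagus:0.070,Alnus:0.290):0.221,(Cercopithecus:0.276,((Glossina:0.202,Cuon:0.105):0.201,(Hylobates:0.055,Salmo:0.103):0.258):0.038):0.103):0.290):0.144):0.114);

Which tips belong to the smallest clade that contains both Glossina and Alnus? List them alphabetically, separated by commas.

Alnus, Cercopithecus, Cuon, Fagus, Glossina, Hylobates, Salmo

Tracing Glossina: it sits inside (Glossina,Cuon).
Tracing Alnus: it sits inside (Fagus,Alnus).
The smallest clade enclosing both is ((Fagus,Alnus),(Cercopithecus,((Glossina,Cuon),(Hylobates,Salmo)))); the answer is its 7 terminal taxa in alphabetical order.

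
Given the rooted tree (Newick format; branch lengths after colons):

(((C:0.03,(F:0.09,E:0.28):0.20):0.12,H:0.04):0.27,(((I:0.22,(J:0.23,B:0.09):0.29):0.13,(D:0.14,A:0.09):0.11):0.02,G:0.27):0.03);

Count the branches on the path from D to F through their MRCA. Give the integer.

The MRCA of D and F is the root of the tree.
From D up to that node: 4 branches. From F up to the same node: 4 branches. Total: 4 + 4 = 8.

8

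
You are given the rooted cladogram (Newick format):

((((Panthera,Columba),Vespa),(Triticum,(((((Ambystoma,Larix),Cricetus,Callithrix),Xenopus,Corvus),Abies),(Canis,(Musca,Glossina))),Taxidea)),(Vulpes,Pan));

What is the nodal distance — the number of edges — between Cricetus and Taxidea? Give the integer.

The MRCA of Cricetus and Taxidea is the node subtending (Triticum,(((((Ambystoma,Larix),Cricetus,Callithrix),Xenopus,Corvus),Abies),(Canis,(Musca,Glossina))),Taxidea).
From Cricetus up to that node: 5 branches. From Taxidea up to the same node: 1 branch. Total: 5 + 1 = 6.

6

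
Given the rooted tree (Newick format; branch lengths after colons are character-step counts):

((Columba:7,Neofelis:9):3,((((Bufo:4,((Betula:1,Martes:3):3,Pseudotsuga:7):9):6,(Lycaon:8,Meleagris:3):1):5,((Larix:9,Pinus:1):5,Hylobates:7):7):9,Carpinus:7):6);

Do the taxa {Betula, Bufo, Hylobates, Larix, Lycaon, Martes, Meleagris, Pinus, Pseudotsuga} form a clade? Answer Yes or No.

The most recent common ancestor of these taxa subtends (((Bufo,((Betula,Martes),Pseudotsuga)),(Lycaon,Meleagris)),((Larix,Pinus),Hylobates)).
That clade has exactly 9 tips — every listed taxon and nothing else — so the group is monophyletic.

Yes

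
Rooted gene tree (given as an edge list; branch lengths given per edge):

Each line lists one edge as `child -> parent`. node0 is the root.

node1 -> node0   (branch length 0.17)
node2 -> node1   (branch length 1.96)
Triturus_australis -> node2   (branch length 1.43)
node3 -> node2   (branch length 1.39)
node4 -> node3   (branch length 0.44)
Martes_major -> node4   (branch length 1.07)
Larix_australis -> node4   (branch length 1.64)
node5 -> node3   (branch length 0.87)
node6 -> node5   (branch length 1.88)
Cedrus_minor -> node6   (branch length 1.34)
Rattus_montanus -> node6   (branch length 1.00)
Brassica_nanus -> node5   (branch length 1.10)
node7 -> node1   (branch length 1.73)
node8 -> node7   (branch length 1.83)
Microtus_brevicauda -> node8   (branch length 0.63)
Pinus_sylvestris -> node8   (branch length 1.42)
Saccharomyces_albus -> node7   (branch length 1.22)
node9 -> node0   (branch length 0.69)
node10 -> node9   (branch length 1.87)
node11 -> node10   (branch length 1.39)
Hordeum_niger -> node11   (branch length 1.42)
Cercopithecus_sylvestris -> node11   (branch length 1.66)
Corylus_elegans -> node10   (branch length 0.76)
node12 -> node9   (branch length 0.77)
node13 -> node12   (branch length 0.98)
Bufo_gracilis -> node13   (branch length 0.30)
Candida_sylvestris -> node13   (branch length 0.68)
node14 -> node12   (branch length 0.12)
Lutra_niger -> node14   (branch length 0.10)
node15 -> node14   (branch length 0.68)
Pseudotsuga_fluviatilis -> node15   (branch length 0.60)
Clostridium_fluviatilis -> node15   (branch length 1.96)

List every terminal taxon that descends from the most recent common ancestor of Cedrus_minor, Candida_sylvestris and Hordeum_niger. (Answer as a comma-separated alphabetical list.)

Brassica_nanus, Bufo_gracilis, Candida_sylvestris, Cedrus_minor, Cercopithecus_sylvestris, Clostridium_fluviatilis, Corylus_elegans, Hordeum_niger, Larix_australis, Lutra_niger, Martes_major, Microtus_brevicauda, Pinus_sylvestris, Pseudotsuga_fluviatilis, Rattus_montanus, Saccharomyces_albus, Triturus_australis

Tracing Cedrus_minor: it sits inside (Cedrus_minor,Rattus_montanus).
Tracing Candida_sylvestris: it sits inside (Bufo_gracilis,Candida_sylvestris).
Tracing Hordeum_niger: it sits inside (Hordeum_niger,Cercopithecus_sylvestris).
The smallest clade enclosing all 3 is the whole tree (their MRCA is the root), so the answer is all 17 tips in alphabetical order.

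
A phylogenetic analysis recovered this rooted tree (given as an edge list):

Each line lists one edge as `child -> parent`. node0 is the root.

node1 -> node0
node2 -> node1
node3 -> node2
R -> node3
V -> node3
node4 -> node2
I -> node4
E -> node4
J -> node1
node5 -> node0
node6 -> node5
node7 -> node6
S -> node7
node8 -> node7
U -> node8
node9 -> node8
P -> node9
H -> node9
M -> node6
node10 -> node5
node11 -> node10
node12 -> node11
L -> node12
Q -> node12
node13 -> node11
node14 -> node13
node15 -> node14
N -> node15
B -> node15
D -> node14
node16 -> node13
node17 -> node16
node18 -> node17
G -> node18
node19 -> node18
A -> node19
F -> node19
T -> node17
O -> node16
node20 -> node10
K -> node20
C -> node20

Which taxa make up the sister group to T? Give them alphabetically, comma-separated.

A, F, G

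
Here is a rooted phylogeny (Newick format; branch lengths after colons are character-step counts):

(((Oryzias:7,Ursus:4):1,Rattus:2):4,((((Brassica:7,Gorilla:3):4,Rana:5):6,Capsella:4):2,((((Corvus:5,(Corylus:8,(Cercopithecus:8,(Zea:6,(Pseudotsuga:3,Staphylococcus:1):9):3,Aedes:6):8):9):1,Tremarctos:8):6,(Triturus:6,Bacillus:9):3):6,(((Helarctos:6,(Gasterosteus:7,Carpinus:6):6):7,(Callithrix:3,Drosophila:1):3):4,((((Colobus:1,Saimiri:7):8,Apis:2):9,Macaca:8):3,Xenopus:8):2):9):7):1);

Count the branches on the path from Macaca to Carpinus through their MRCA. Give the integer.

7

The MRCA of Macaca and Carpinus is the node subtending (((Helarctos,(Gasterosteus,Carpinus)),(Callithrix,Drosophila)),((((Colobus,Saimiri),Apis),Macaca),Xenopus)).
From Macaca up to that node: 3 branches. From Carpinus up to the same node: 4 branches. Total: 3 + 4 = 7.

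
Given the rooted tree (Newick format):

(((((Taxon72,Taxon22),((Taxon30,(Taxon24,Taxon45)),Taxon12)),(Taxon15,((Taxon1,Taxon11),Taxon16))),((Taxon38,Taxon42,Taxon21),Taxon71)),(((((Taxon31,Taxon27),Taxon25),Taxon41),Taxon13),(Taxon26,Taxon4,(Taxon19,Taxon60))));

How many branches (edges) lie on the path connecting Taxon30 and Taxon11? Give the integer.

The MRCA of Taxon30 and Taxon11 is the node subtending (((Taxon72,Taxon22),((Taxon30,(Taxon24,Taxon45)),Taxon12)),(Taxon15,((Taxon1,Taxon11),Taxon16))).
From Taxon30 up to that node: 4 branches. From Taxon11 up to the same node: 4 branches. Total: 4 + 4 = 8.

8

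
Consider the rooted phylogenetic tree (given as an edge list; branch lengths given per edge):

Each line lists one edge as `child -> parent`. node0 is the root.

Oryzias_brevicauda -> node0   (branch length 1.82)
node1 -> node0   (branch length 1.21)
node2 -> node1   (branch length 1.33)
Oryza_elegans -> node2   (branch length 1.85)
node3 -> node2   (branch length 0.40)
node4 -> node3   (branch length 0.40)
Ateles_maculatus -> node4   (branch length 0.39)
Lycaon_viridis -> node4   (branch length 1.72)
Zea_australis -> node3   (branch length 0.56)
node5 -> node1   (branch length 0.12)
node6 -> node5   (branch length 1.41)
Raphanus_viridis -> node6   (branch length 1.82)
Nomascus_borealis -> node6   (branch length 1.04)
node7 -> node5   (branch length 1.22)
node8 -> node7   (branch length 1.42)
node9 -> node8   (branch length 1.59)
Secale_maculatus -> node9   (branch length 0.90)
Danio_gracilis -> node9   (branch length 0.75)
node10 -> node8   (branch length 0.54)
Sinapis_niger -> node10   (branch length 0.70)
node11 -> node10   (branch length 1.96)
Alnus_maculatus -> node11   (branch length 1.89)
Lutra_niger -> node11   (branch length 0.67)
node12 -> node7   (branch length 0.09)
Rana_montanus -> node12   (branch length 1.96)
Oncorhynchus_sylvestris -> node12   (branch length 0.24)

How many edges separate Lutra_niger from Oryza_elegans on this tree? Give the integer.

8

The MRCA of Lutra_niger and Oryza_elegans is the node subtending ((Oryza_elegans,((Ateles_maculatus,Lycaon_viridis),Zea_australis)),((Raphanus_viridis,Nomascus_borealis),(((Secale_maculatus,Danio_gracilis),(Sinapis_niger,(Alnus_maculatus,Lutra_niger))),(Rana_montanus,Oncorhynchus_sylvestris)))).
From Lutra_niger up to that node: 6 branches. From Oryza_elegans up to the same node: 2 branches. Total: 6 + 2 = 8.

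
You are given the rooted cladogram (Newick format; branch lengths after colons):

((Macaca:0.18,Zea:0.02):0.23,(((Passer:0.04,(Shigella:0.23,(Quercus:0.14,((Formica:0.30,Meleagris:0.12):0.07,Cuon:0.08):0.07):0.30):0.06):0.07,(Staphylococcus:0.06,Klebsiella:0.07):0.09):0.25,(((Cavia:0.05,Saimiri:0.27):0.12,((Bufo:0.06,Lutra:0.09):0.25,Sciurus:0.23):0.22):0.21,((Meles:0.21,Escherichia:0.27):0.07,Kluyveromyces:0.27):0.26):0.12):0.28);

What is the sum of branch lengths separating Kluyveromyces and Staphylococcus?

1.05

The path runs Kluyveromyces → … → MRCA → … → Staphylococcus; the MRCA is the node subtending (((Passer,(Shigella,(Quercus,((Formica,Meleagris),Cuon)))),(Staphylococcus,Klebsiella)),(((Cavia,Saimiri),((Bufo,Lutra),Sciurus)),((Meles,Escherichia),Kluyveromyces))).
Branch lengths along that path: 0.27 + 0.26 + 0.12 + 0.25 + 0.09 + 0.06 = 1.05.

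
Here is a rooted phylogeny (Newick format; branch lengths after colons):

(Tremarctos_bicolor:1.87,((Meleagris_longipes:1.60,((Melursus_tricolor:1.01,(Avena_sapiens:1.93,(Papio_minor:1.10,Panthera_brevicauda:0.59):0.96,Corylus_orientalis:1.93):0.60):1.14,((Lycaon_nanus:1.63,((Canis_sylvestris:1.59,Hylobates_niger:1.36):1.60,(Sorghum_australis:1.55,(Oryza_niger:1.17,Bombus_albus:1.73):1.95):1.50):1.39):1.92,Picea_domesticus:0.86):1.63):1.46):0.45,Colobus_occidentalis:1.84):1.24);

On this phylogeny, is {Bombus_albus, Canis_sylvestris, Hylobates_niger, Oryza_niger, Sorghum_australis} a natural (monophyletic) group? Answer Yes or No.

The most recent common ancestor of these taxa subtends ((Canis_sylvestris,Hylobates_niger),(Sorghum_australis,(Oryza_niger,Bombus_albus))).
That clade has exactly 5 tips — every listed taxon and nothing else — so the group is monophyletic.

Yes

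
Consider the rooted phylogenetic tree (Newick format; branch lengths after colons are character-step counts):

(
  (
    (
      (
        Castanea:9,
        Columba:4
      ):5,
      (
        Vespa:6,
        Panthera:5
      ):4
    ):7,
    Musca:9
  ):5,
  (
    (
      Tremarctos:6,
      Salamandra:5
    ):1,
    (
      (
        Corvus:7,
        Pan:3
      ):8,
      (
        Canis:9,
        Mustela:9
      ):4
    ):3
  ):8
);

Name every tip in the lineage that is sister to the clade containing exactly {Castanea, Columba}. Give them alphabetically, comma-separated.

Panthera, Vespa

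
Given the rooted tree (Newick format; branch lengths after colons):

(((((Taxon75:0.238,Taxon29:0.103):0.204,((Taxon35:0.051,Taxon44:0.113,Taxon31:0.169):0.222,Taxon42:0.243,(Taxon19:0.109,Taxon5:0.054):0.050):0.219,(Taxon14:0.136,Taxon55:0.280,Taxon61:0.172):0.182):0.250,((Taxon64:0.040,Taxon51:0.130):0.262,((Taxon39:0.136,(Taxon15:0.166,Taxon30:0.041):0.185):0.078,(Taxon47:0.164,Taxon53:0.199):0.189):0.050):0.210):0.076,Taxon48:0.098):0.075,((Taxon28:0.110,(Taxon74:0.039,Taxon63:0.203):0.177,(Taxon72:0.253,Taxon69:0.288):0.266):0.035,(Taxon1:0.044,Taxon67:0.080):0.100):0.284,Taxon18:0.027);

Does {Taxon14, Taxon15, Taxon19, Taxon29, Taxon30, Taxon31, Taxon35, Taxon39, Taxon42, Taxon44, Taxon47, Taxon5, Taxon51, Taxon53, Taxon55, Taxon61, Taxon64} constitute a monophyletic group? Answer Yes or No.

No

The MRCA of the listed taxa subtends (((Taxon75,Taxon29),((Taxon35,Taxon44,Taxon31),Taxon42,(Taxon19,Taxon5)),(Taxon14,Taxon55,Taxon61)),((Taxon64,Taxon51),((Taxon39,(Taxon15,Taxon30)),(Taxon47,Taxon53)))).
That clade also contains Taxon75, which is not in the proposed group, so the group is not monophyletic.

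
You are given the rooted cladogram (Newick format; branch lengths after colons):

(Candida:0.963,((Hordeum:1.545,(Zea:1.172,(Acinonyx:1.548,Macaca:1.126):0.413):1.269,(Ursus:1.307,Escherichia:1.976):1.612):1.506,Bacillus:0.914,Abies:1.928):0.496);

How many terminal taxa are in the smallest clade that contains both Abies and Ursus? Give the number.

8

The MRCA of Abies and Ursus is the node subtending ((Hordeum,(Zea,(Acinonyx,Macaca)),(Ursus,Escherichia)),Bacillus,Abies).
That clade contains 8 terminal taxa: Abies, Acinonyx, Bacillus, Escherichia, Hordeum, Macaca, Ursus, Zea.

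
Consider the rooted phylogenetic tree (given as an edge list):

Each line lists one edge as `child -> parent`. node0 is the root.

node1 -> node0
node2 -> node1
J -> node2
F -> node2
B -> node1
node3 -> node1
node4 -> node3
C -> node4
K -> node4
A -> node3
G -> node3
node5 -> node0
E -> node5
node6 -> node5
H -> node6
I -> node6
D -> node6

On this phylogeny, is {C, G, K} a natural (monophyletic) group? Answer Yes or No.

The MRCA of the listed taxa subtends ((C,K),A,G).
That clade also contains A, which is not in the proposed group, so the group is not monophyletic.

No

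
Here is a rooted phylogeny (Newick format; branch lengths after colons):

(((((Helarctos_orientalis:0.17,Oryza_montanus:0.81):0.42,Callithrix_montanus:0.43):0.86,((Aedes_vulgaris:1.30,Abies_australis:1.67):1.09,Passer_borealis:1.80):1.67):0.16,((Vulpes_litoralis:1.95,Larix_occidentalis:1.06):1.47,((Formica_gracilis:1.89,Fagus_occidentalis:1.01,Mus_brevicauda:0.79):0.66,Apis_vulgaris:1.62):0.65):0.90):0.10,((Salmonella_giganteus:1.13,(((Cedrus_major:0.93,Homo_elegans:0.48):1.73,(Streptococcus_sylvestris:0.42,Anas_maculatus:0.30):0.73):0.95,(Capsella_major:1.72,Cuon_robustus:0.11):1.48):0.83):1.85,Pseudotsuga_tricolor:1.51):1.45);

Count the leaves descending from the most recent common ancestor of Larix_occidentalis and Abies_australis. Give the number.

The MRCA of Larix_occidentalis and Abies_australis is the node subtending ((((Helarctos_orientalis,Oryza_montanus),Callithrix_montanus),((Aedes_vulgaris,Abies_australis),Passer_borealis)),((Vulpes_litoralis,Larix_occidentalis),((Formica_gracilis,Fagus_occidentalis,Mus_brevicauda),Apis_vulgaris))).
That clade contains 12 terminal taxa: Abies_australis, Aedes_vulgaris, Apis_vulgaris, Callithrix_montanus, Fagus_occidentalis, Formica_gracilis, Helarctos_orientalis, Larix_occidentalis, Mus_brevicauda, Oryza_montanus, Passer_borealis, Vulpes_litoralis.

12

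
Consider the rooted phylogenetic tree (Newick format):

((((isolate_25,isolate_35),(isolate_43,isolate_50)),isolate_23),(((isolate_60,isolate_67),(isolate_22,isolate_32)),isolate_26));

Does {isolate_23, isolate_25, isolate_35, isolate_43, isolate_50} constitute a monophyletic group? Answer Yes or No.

The most recent common ancestor of these taxa subtends (((isolate_25,isolate_35),(isolate_43,isolate_50)),isolate_23).
That clade has exactly 5 tips — every listed taxon and nothing else — so the group is monophyletic.

Yes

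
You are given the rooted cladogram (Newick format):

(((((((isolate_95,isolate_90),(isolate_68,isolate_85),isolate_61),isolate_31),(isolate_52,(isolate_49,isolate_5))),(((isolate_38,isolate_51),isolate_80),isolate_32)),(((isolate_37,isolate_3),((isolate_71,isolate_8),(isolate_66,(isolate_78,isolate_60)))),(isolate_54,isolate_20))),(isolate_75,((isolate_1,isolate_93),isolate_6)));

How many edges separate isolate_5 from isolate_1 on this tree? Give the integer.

10

The MRCA of isolate_5 and isolate_1 is the root of the tree.
From isolate_5 up to that node: 6 branches. From isolate_1 up to the same node: 4 branches. Total: 6 + 4 = 10.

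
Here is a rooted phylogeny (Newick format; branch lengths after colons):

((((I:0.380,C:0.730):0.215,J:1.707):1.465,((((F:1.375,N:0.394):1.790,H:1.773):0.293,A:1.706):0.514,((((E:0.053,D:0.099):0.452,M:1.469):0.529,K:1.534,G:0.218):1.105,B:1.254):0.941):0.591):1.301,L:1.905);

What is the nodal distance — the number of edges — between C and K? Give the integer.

The MRCA of C and K is the node subtending (((I,C),J),((((F,N),H),A),((((E,D),M),K,G),B))).
From C up to that node: 3 branches. From K up to the same node: 4 branches. Total: 3 + 4 = 7.

7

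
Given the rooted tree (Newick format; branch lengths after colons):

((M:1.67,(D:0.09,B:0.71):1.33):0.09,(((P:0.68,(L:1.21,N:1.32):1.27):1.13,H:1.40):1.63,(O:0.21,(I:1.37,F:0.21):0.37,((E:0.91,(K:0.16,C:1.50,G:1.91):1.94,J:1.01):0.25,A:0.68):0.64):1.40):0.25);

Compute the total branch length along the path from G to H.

The path runs G → … → MRCA → … → H; the MRCA is the node subtending (((P,(L,N)),H),(O,(I,F),((E,(K,C,G),J),A))).
Branch lengths along that path: 1.91 + 1.94 + 0.25 + 0.64 + 1.40 + 1.63 + 1.40 = 9.17.

9.17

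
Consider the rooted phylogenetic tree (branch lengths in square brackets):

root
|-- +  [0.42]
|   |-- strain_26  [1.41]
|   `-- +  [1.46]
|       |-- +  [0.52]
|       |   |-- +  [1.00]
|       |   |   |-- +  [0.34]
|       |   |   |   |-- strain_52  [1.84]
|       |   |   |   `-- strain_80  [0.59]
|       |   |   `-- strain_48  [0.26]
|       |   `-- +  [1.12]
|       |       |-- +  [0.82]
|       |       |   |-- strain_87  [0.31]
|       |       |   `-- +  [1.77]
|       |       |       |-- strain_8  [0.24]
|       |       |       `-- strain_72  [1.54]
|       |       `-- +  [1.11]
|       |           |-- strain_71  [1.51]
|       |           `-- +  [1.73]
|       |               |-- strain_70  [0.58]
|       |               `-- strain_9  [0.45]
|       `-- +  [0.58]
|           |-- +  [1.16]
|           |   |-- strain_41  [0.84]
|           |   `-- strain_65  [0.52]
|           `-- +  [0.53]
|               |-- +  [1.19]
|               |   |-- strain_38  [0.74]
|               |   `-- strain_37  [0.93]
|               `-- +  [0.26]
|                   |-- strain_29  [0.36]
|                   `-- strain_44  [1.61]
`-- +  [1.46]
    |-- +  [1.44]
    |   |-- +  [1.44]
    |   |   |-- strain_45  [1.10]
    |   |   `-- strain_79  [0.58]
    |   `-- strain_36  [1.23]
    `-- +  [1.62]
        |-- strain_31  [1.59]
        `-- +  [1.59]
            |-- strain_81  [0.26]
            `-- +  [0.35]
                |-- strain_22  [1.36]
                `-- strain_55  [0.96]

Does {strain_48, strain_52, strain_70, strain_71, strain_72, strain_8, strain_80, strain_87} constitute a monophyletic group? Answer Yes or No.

The MRCA of the listed taxa subtends (((strain_52,strain_80),strain_48),((strain_87,(strain_8,strain_72)),(strain_71,(strain_70,strain_9)))).
That clade also contains strain_9, which is not in the proposed group, so the group is not monophyletic.

No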